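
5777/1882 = 3 +131/1882= 3.07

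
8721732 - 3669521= 5052211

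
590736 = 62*9528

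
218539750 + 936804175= 1155343925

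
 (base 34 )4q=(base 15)ac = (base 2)10100010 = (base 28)5M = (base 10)162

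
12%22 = 12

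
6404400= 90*71160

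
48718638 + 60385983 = 109104621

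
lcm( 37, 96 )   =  3552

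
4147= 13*319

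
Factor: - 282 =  - 2^1*3^1 * 47^1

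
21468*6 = 128808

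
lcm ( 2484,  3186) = 146556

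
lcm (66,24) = 264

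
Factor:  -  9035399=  - 9035399^1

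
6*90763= 544578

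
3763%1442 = 879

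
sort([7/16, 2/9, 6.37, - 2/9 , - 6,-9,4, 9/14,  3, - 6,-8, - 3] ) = [-9,-8, - 6, - 6, - 3,- 2/9, 2/9,  7/16, 9/14, 3, 4, 6.37]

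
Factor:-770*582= - 2^2*3^1*5^1* 7^1*11^1*97^1 = - 448140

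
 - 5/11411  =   - 1 + 11406/11411=- 0.00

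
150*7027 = 1054050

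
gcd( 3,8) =1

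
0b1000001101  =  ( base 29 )i3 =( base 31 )GT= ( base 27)jc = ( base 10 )525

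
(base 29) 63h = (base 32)50u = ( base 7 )21005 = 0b1010000011110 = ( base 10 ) 5150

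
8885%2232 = 2189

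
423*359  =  151857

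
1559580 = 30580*51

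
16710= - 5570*( - 3)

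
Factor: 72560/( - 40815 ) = - 16/9 =- 2^4*3^( - 2 )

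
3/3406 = 3/3406 = 0.00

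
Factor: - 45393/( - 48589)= 3^1*15131^1 * 48589^ ( - 1)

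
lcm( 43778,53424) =3152016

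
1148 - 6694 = -5546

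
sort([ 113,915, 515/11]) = [515/11, 113, 915 ] 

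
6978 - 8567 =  - 1589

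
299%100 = 99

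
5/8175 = 1/1635 = 0.00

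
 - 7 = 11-18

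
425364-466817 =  -41453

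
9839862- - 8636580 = 18476442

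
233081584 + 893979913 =1127061497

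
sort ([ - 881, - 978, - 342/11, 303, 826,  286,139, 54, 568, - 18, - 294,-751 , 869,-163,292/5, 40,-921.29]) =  [ - 978,-921.29, - 881,-751, - 294, - 163,-342/11, - 18, 40, 54, 292/5, 139  ,  286 , 303 , 568, 826,869]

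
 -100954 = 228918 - 329872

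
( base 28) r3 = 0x2F7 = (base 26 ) 135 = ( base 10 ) 759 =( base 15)359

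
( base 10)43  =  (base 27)1g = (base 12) 37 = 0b101011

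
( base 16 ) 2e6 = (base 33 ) mg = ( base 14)3B0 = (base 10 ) 742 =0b1011100110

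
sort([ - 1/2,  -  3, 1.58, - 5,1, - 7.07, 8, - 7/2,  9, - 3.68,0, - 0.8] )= [ - 7.07,-5,-3.68,  -  7/2, - 3,  -  0.8, - 1/2 , 0,1, 1.58, 8, 9]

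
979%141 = 133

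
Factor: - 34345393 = -2903^1 * 11831^1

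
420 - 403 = 17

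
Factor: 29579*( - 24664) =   -  729536456 = -2^3*11^1*2689^1*3083^1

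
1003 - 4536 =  - 3533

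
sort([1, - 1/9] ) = [ - 1/9,1]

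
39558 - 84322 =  - 44764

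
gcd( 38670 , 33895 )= 5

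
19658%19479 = 179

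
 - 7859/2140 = - 4 + 701/2140 = - 3.67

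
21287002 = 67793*314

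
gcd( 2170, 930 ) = 310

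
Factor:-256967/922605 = -3^( - 1 )  *5^( - 1 ) * 61507^( - 1 )*256967^1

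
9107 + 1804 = 10911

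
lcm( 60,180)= 180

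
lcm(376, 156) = 14664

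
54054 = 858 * 63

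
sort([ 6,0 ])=[ 0,  6 ]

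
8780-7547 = 1233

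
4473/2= 2236  +  1/2 = 2236.50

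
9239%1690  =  789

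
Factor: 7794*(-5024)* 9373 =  - 367019085888 = - 2^6*3^2*7^1*13^1*103^1 * 157^1*433^1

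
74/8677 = 74/8677 = 0.01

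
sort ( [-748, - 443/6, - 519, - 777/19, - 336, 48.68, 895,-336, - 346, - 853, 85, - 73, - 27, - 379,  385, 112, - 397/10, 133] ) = [ - 853 , - 748, - 519, -379 , - 346, - 336, - 336 ,-443/6, -73,- 777/19,-397/10, - 27, 48.68, 85, 112 , 133, 385, 895 ] 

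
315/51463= 315/51463 = 0.01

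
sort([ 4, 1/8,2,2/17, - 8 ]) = [ - 8, 2/17,  1/8,2, 4]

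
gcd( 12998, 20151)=1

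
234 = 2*117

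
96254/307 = 96254/307 = 313.53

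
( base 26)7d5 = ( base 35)450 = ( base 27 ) 6pq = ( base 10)5075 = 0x13d3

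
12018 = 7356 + 4662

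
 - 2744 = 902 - 3646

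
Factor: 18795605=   5^1*149^1*25229^1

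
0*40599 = 0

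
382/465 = 382/465 = 0.82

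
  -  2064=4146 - 6210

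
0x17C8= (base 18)10E4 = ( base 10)6088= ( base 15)1c0d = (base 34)592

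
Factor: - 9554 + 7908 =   -  1646 = - 2^1 * 823^1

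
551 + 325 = 876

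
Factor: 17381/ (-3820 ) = -91/20 = - 2^( - 2)*5^(-1 )*7^1*13^1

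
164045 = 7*23435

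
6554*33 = 216282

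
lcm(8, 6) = 24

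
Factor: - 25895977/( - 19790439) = 3^( - 1)*2309^(-1 )*2857^( - 1)*25895977^1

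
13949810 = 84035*166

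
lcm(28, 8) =56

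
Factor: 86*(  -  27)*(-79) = 2^1*3^3*43^1*79^1 = 183438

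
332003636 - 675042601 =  - 343038965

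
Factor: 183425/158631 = 725/627 = 3^( - 1)*5^2*11^(-1)*19^( - 1)*29^1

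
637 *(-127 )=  - 80899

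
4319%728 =679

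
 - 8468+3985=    - 4483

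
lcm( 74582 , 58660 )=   5220740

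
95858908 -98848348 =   -  2989440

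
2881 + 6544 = 9425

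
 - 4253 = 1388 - 5641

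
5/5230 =1/1046 = 0.00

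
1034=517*2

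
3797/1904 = 3797/1904 = 1.99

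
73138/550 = 36569/275 = 132.98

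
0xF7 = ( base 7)502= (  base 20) c7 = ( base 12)187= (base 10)247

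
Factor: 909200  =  2^4*5^2*2273^1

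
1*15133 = 15133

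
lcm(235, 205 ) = 9635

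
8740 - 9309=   -  569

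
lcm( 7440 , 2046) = 81840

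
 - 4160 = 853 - 5013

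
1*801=801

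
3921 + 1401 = 5322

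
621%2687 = 621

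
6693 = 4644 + 2049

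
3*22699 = 68097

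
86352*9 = 777168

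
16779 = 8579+8200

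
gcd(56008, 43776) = 8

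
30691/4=7672+3/4 = 7672.75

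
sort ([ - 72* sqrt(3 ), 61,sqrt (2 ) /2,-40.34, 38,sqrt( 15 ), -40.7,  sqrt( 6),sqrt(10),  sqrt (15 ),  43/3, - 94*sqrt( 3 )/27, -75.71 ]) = [ - 72*sqrt ( 3),-75.71, - 40.7, -40.34, - 94*sqrt(3 ) /27 , sqrt(2)/2,  sqrt(6) , sqrt(10), sqrt(15), sqrt( 15),  43/3, 38 , 61]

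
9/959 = 9/959=0.01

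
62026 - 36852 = 25174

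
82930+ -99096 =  - 16166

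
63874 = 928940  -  865066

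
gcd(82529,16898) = 1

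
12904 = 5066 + 7838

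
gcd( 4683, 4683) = 4683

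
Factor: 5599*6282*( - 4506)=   -  2^2*3^3 *11^1 *349^1 * 509^1  *751^1 = - 158489168508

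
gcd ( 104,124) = 4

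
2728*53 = 144584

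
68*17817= 1211556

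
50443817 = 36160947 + 14282870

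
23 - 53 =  - 30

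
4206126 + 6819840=11025966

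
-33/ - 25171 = 33/25171 = 0.00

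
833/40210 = 833/40210 = 0.02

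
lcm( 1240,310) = 1240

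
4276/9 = 4276/9 = 475.11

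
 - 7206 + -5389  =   - 12595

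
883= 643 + 240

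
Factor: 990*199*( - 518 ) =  - 102051180 = - 2^2 * 3^2*5^1*7^1 * 11^1*37^1 *199^1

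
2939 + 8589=11528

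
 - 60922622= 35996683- 96919305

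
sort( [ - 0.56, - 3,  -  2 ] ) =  [  -  3,  -  2,-0.56] 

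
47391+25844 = 73235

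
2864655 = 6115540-3250885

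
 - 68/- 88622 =34/44311= 0.00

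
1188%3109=1188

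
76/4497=76/4497 = 0.02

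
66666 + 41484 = 108150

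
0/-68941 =0/1 = -0.00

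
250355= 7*35765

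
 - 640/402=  - 2 + 82/201 = - 1.59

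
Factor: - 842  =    -  2^1*421^1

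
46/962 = 23/481= 0.05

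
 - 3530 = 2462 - 5992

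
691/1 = 691 = 691.00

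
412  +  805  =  1217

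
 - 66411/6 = -11069 + 1/2 = - 11068.50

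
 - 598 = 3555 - 4153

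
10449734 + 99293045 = 109742779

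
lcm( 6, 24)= 24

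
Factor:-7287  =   - 3^1*7^1 * 347^1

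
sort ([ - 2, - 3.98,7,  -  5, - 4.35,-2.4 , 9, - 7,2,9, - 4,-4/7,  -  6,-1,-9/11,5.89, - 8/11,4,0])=[ - 7,-6, - 5,-4.35,  -  4,  -  3.98, - 2.4, - 2, - 1,-9/11,-8/11,- 4/7, 0,2,4,5.89,7, 9, 9 ] 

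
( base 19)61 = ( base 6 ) 311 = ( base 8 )163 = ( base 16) 73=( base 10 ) 115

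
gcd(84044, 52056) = 4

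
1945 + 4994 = 6939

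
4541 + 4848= 9389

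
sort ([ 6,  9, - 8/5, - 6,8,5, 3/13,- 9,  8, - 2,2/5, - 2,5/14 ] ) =[ - 9, - 6, - 2 , - 2,  -  8/5,3/13, 5/14,2/5,5,6,8,8,9]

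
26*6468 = 168168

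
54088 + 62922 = 117010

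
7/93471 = 1/13353 = 0.00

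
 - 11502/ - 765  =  15+3/85=15.04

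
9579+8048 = 17627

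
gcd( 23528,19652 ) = 68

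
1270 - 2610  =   - 1340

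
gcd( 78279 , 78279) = 78279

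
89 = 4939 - 4850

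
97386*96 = 9349056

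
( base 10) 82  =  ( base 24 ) 3A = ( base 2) 1010010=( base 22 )3g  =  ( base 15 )57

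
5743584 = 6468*888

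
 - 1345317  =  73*( - 18429)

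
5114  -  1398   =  3716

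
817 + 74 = 891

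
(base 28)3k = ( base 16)68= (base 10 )104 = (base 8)150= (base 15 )6e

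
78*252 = 19656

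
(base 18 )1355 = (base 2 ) 1101011110011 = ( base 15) 209E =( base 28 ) 8mb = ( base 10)6899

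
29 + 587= 616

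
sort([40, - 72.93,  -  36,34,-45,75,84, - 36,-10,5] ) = [ - 72.93,  -  45, - 36, - 36, - 10 , 5,34, 40,75, 84] 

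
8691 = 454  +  8237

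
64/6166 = 32/3083  =  0.01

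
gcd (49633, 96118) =1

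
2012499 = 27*74537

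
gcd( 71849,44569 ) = 1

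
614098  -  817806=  - 203708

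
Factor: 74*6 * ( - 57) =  - 2^2 *3^2 * 19^1*37^1= - 25308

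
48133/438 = 109 + 391/438 = 109.89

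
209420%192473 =16947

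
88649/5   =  88649/5 = 17729.80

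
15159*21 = 318339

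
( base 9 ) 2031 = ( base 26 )254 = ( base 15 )691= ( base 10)1486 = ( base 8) 2716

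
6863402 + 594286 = 7457688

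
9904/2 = 4952 = 4952.00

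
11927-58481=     -  46554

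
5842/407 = 5842/407 = 14.35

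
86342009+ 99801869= 186143878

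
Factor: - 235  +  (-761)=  - 996  =  - 2^2*3^1 * 83^1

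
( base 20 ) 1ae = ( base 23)13G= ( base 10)614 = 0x266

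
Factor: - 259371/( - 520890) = 483/970= 2^ (-1)*3^1*5^(-1)  *7^1 * 23^1*97^( - 1)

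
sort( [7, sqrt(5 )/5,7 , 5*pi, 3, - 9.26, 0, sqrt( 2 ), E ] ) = [ -9.26  ,  0, sqrt( 5 ) /5, sqrt(2),E,3,  7, 7, 5*pi]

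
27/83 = 27/83 = 0.33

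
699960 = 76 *9210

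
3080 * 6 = 18480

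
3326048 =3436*968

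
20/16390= 2/1639=0.00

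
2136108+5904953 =8041061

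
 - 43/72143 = -43/72143 = -0.00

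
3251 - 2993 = 258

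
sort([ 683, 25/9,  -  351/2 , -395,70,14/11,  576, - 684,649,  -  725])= [ - 725,  -  684,-395, - 351/2,14/11, 25/9, 70, 576,649,683 ] 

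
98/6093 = 98/6093 =0.02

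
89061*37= 3295257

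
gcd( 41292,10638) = 18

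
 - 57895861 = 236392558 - 294288419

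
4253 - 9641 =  - 5388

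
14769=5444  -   - 9325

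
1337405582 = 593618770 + 743786812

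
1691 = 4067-2376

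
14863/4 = 14863/4=   3715.75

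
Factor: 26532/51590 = 18/35 = 2^1*3^2*5^(  -  1 )*7^(  -  1)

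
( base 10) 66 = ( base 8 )102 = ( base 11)60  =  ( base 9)73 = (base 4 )1002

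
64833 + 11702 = 76535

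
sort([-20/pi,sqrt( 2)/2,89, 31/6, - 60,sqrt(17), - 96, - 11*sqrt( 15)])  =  [ - 96, - 60, - 11*sqrt( 15 ), - 20/pi, sqrt( 2 ) /2, sqrt( 17),31/6,  89 ]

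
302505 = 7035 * 43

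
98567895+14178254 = 112746149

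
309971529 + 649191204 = 959162733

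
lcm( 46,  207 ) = 414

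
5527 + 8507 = 14034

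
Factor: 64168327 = 64168327^1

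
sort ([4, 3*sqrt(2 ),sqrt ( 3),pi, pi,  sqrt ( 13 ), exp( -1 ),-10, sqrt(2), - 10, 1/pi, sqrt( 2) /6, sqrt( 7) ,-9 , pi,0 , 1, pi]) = [ - 10, - 10, - 9, 0, sqrt(2)/6 , 1/pi  ,  exp( - 1), 1 , sqrt ( 2 ),sqrt (3), sqrt( 7),pi, pi , pi,pi,sqrt(13),4, 3 * sqrt( 2)]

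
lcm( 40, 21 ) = 840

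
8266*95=785270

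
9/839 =9/839 =0.01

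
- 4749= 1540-6289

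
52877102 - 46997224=5879878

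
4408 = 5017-609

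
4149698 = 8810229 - 4660531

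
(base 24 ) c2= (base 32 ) 92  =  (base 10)290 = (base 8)442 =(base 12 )202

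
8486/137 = 61 + 129/137 = 61.94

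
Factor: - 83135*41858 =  - 2^1 * 5^1*13^1*1279^1*20929^1 = - 3479864830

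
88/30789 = 8/2799 = 0.00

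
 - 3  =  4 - 7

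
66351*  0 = 0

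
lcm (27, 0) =0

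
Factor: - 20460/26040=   -  11/14= - 2^( - 1)*7^( - 1 )*11^1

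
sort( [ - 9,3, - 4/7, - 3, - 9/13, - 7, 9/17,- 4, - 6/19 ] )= [ - 9, -7  ,-4, - 3,- 9/13, - 4/7 , - 6/19,9/17,3]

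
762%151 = 7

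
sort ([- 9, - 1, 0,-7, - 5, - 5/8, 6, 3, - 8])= [ - 9 ,-8,-7,-5, - 1, - 5/8,0,3,6]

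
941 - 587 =354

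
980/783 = 980/783 = 1.25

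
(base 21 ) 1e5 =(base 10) 740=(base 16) 2e4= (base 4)23210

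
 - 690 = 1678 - 2368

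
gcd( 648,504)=72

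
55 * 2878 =158290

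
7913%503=368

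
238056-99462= 138594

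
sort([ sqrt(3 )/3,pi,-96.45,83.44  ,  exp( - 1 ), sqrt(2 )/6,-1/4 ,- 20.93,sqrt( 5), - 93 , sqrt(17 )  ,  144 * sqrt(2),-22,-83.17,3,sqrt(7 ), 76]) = [  -  96.45,-93, - 83.17, -22,-20.93 ,-1/4,sqrt (2 )/6 , exp( - 1 ), sqrt(3)/3, sqrt(5 ), sqrt( 7),3, pi,sqrt( 17), 76, 83.44,144*sqrt ( 2 ) ]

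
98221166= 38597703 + 59623463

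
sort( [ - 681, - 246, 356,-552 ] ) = [ - 681, - 552,-246,356 ] 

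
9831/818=9831/818 = 12.02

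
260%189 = 71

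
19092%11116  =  7976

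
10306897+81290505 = 91597402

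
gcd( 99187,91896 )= 1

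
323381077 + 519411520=842792597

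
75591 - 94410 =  - 18819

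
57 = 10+47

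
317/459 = 317/459 =0.69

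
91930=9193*10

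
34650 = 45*770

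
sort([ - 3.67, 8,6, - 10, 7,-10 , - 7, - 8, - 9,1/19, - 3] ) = [ - 10,-10, - 9, - 8, - 7,-3.67 , - 3, 1/19, 6 , 7,8]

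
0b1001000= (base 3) 2200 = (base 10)72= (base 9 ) 80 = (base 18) 40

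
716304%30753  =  8985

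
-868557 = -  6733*129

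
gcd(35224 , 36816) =8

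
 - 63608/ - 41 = 63608/41 = 1551.41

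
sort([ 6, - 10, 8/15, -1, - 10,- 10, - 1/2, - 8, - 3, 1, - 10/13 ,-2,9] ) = [ - 10, - 10, - 10, - 8, - 3, - 2, - 1,- 10/13,-1/2 , 8/15,  1,6,9 ] 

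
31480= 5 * 6296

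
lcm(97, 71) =6887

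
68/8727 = 68/8727 = 0.01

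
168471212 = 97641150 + 70830062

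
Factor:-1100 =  - 2^2 * 5^2*11^1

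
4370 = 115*38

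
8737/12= 728 + 1/12 = 728.08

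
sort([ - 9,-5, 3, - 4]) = [ - 9,  -  5, -4,3 ]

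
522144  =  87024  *6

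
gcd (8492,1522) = 2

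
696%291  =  114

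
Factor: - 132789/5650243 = - 3^1*43^(- 1) *101^( - 1)*1301^ ( - 1)*44263^1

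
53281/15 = 3552+1/15 = 3552.07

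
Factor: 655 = 5^1 * 131^1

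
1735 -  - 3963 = 5698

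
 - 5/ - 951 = 5/951 = 0.01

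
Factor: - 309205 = -5^1*13^1 *67^1*71^1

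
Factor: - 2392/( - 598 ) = 2^2 = 4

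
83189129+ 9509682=92698811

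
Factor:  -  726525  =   - 3^2 * 5^2*3229^1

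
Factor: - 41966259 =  - 3^1*89^1*157177^1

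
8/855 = 8/855 = 0.01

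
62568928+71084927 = 133653855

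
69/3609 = 23/1203 = 0.02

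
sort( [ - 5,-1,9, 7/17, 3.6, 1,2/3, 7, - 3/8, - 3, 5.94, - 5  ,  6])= [ - 5, - 5, - 3,- 1, - 3/8, 7/17, 2/3,1, 3.6, 5.94,6, 7,  9] 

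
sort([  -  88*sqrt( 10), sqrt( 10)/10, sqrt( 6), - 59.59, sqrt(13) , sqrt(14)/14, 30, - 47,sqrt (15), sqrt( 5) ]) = [  -  88*sqrt(10),- 59.59 , - 47, sqrt(14)/14,sqrt( 10 ) /10, sqrt( 5 ), sqrt(6),sqrt( 13 ) , sqrt( 15),30]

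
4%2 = 0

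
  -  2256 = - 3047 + 791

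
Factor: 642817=7^1*131^1*701^1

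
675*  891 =601425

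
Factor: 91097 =91097^1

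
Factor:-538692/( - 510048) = 2^( - 3 )*3^( - 1)*11^1*23^( - 1)*53^1 = 583/552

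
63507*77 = 4890039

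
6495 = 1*6495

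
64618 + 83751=148369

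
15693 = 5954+9739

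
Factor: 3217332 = 2^2*3^1 * 23^1*11657^1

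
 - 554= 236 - 790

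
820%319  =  182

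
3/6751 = 3/6751 = 0.00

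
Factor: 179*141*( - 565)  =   - 14260035 = -3^1*5^1 * 47^1*113^1*179^1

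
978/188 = 489/94 = 5.20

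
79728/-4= -19932 + 0/1 =- 19932.00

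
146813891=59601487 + 87212404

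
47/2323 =47/2323=0.02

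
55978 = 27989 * 2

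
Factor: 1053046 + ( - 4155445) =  - 3^2* 61^1*5651^1 = - 3102399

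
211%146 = 65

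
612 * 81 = 49572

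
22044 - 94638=-72594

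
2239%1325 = 914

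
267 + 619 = 886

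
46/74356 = 23/37178 = 0.00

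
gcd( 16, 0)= 16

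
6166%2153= 1860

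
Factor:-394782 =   -  2^1*3^1*19^1*3463^1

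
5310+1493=6803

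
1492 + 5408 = 6900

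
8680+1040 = 9720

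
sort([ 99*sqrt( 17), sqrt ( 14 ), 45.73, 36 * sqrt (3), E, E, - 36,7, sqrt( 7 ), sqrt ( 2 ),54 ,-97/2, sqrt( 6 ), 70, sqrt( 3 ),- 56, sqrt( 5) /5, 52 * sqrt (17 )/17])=[ - 56,- 97/2,-36  ,  sqrt( 5 )/5, sqrt( 2), sqrt( 3), sqrt( 6),sqrt( 7 ),E, E , sqrt(14) , 7,52*sqrt( 17)/17,  45.73, 54, 36*sqrt(3),70,99 * sqrt(17)]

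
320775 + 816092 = 1136867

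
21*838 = 17598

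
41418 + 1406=42824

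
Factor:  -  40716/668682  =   - 26/427 = - 2^1*7^(-1) * 13^1*61^ ( - 1) 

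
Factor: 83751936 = 2^10 * 3^1*137^1*199^1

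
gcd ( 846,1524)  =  6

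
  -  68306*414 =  - 28278684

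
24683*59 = 1456297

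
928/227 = 928/227 = 4.09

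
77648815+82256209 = 159905024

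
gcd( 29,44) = 1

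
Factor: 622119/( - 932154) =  - 207373/310718 = - 2^( - 1)*43^( - 1 )*131^1*1583^1* 3613^( - 1) 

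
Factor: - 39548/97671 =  - 2^2*3^( - 1)*7^( - 1 )*4651^(-1) * 9887^1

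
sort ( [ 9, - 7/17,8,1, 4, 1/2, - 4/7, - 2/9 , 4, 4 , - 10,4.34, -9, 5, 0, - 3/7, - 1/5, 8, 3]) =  [ - 10, - 9, - 4/7, - 3/7, - 7/17,  -  2/9 , - 1/5, 0, 1/2, 1, 3, 4, 4, 4,4.34  ,  5, 8 , 8,9 ]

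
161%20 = 1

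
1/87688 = 1/87688= 0.00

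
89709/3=29903 = 29903.00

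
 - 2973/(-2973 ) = 1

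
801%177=93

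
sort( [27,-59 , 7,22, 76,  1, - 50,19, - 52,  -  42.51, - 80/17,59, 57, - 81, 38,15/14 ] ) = [ - 81, - 59, - 52, - 50, - 42.51, - 80/17,1, 15/14,7,19, 22, 27 , 38, 57,59 , 76] 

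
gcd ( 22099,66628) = 1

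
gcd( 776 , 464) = 8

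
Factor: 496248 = 2^3*3^1*23^1*29^1 * 31^1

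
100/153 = 100/153 = 0.65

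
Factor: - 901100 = - 2^2*5^2 * 9011^1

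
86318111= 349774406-263456295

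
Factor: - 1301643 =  - 3^3*7^1*71^1*97^1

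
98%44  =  10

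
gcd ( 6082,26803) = 1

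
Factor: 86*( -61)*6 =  - 31476 = - 2^2*3^1*43^1  *  61^1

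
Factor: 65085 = 3^1*5^1 * 4339^1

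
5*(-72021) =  - 360105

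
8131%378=193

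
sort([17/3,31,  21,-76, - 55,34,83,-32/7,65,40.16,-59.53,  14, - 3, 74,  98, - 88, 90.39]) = [ - 88  , - 76, - 59.53 ,-55,-32/7,-3, 17/3, 14,21, 31, 34, 40.16,65,74,  83,90.39,  98] 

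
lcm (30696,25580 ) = 153480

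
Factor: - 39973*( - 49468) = 2^2  *71^1*83^1*149^1*563^1= 1977384364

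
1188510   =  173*6870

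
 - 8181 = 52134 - 60315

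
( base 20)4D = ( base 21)49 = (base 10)93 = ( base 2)1011101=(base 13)72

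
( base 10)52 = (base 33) 1J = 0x34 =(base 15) 37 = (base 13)40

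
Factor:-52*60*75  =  -2^4 * 3^2*5^3*13^1 = -234000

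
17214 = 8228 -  - 8986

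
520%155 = 55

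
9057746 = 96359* 94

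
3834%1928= 1906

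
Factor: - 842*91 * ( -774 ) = 59305428 = 2^2 * 3^2*7^1*13^1 * 43^1 * 421^1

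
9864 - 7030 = 2834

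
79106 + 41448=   120554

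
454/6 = 227/3=   75.67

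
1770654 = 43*41178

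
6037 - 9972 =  - 3935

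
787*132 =103884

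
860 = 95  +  765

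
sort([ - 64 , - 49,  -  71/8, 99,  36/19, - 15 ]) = [ - 64, - 49,  -  15,  -  71/8,  36/19,99] 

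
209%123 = 86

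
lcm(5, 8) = 40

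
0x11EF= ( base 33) 474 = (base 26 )6kf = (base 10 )4591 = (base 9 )6261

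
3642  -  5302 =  -1660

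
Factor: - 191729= - 19^1*10091^1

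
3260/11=3260/11=296.36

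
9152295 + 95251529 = 104403824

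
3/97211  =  3/97211=0.00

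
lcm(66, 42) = 462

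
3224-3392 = -168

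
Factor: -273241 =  - 17^1 *16073^1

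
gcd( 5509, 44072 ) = 5509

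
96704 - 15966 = 80738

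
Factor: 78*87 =2^1*3^2*13^1*29^1 =6786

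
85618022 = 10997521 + 74620501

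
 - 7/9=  - 1 +2/9 = - 0.78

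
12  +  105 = 117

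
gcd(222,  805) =1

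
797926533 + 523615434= 1321541967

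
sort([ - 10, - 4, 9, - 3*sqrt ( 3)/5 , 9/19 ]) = [-10, - 4, - 3*sqrt(3)/5, 9/19,9 ]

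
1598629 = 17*94037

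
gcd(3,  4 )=1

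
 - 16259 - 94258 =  - 110517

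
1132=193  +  939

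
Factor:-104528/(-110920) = 2^1*5^( - 1)*59^( - 1 )*139^1 = 278/295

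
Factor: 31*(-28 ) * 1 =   -  868 = - 2^2*7^1 *31^1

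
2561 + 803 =3364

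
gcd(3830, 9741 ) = 1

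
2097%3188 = 2097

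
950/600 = 19/12 = 1.58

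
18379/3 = 6126+ 1/3 = 6126.33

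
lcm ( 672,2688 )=2688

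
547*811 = 443617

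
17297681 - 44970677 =-27672996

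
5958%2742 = 474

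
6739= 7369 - 630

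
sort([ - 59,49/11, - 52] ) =[ - 59, - 52, 49/11 ]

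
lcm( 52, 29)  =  1508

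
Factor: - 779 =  - 19^1*41^1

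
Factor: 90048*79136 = 2^11*3^1*7^1*67^1*2473^1 = 7126038528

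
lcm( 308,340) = 26180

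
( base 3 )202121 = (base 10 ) 556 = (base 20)17G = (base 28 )JO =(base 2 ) 1000101100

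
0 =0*74611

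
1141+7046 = 8187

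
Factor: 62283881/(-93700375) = -5^( - 3)*11^1*19^1 * 41^( - 1)*47^(-1 ) * 59^1*389^( - 1 )*5051^1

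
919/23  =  39 + 22/23 = 39.96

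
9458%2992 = 482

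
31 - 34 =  - 3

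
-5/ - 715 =1/143= 0.01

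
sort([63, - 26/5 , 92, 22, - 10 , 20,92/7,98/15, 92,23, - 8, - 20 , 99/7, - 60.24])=[ - 60.24 ,-20,-10, - 8, - 26/5,98/15 , 92/7,  99/7, 20, 22,23,63,92,  92]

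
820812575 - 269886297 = 550926278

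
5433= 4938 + 495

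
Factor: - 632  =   - 2^3*79^1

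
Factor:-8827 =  - 7^1*13^1*97^1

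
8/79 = 8/79 = 0.10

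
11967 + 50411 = 62378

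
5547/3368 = 5547/3368=1.65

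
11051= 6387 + 4664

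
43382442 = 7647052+35735390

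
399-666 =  - 267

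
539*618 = 333102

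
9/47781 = 1/5309 = 0.00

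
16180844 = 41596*389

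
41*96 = 3936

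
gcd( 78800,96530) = 1970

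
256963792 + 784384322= 1041348114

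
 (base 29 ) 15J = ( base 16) 3ED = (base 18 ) 31f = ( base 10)1005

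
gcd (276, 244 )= 4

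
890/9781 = 890/9781 = 0.09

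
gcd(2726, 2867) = 47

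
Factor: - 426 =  - 2^1*3^1*71^1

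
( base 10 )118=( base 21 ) 5D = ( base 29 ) 42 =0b1110110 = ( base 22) 58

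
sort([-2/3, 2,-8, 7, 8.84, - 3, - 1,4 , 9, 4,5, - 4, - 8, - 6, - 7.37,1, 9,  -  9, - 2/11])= [-9, - 8, - 8, - 7.37, - 6, - 4, - 3, - 1,-2/3, - 2/11 , 1,  2, 4,4,  5, 7, 8.84,9 , 9] 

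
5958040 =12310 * 484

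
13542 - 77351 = -63809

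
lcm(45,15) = 45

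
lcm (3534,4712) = 14136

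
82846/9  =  82846/9  =  9205.11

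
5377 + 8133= 13510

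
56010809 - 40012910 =15997899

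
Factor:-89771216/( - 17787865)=2^4*5^(-1)*17^(-1 )* 211^1*26591^1 *209269^ ( - 1 ) 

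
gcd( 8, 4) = 4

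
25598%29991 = 25598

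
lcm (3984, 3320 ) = 19920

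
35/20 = 1  +  3/4 = 1.75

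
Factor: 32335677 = 3^2*11^2*23^1*1291^1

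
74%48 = 26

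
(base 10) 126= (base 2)1111110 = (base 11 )105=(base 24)56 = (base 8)176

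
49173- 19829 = 29344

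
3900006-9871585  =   - 5971579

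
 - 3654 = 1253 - 4907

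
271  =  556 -285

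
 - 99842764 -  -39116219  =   - 60726545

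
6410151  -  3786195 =2623956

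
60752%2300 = 952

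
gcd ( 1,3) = 1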